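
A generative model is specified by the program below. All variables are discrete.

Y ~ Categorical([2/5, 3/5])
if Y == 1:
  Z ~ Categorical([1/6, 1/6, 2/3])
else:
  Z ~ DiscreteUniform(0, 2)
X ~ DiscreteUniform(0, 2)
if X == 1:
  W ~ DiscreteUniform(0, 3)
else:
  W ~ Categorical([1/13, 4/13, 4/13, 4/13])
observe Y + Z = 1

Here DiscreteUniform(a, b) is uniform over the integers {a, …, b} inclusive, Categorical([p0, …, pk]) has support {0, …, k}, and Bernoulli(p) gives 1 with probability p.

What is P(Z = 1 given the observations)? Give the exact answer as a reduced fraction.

P(Z = 1 | obs) = 4/7

Enumerate traces; 24 have nonzero weight after conditioning:
  (Y=0, Z=1, X=0, W=0) weight 2/585
  (Y=0, Z=1, X=0, W=1) weight 8/585
  (Y=0, Z=1, X=0, W=2) weight 8/585
  (Y=0, Z=1, X=0, W=3) weight 8/585
  (Y=0, Z=1, X=1, W=0) weight 1/90
  (Y=0, Z=1, X=1, W=1) weight 1/90
  (Y=0, Z=1, X=1, W=2) weight 1/90
  (Y=0, Z=1, X=1, W=3) weight 1/90
  (Y=1, Z=0, X=0, W=0) weight 1/390
  … 15 more
Group by Z:
  weight(Z=0) = 1/10
  weight(Z=1) = 2/15
Total weight = 1/10 + 2/15 = 7/30
P(Z=0 | obs) = 1/10 / 7/30 = 3/7
P(Z=1 | obs) = 2/15 / 7/30 = 4/7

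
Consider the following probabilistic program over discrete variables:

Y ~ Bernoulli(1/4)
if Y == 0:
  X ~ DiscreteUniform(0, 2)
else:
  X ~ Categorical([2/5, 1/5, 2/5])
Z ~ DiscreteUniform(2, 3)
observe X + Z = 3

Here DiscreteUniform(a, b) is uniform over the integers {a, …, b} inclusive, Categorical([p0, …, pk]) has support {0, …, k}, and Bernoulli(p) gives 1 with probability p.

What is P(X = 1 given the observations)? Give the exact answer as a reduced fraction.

Enumerate traces; 4 have nonzero weight after conditioning:
  (Y=0, X=0, Z=3) weight 1/8
  (Y=0, X=1, Z=2) weight 1/8
  (Y=1, X=0, Z=3) weight 1/20
  (Y=1, X=1, Z=2) weight 1/40
Group by X:
  weight(X=0) = 7/40
  weight(X=1) = 3/20
Total weight = 7/40 + 3/20 = 13/40
P(X=0 | obs) = 7/40 / 13/40 = 7/13
P(X=1 | obs) = 3/20 / 13/40 = 6/13

P(X = 1 | obs) = 6/13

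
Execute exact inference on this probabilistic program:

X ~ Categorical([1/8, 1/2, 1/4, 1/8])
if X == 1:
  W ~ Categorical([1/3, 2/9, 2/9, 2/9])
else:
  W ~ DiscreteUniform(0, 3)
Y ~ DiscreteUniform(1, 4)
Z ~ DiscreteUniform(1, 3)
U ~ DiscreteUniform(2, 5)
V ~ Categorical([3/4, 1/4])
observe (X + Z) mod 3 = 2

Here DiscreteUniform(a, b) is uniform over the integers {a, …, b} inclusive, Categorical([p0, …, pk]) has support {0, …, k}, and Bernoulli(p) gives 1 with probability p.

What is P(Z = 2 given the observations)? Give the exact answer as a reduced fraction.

Enumerate traces; 512 have nonzero weight after conditioning:
  (X=0, W=0, Y=1, Z=2, U=2, V=0) weight 1/2048
  (X=0, W=0, Y=1, Z=2, U=2, V=1) weight 1/6144
  (X=0, W=0, Y=1, Z=2, U=3, V=0) weight 1/2048
  (X=0, W=0, Y=1, Z=2, U=3, V=1) weight 1/6144
  (X=0, W=0, Y=1, Z=2, U=4, V=0) weight 1/2048
  (X=0, W=0, Y=1, Z=2, U=4, V=1) weight 1/6144
  (X=0, W=0, Y=1, Z=2, U=5, V=0) weight 1/2048
  (X=0, W=0, Y=1, Z=2, U=5, V=1) weight 1/6144
  (X=1, W=0, Y=1, Z=1, U=2, V=0) weight 1/384
  (X=2, W=0, Y=1, Z=3, U=2, V=0) weight 1/1024
  … 502 more
Group by Z:
  weight(Z=1) = 1/6
  weight(Z=2) = 1/12
  weight(Z=3) = 1/12
Total weight = 1/6 + 1/12 + 1/12 = 1/3
P(Z=1 | obs) = 1/6 / 1/3 = 1/2
P(Z=2 | obs) = 1/12 / 1/3 = 1/4
P(Z=3 | obs) = 1/12 / 1/3 = 1/4

P(Z = 2 | obs) = 1/4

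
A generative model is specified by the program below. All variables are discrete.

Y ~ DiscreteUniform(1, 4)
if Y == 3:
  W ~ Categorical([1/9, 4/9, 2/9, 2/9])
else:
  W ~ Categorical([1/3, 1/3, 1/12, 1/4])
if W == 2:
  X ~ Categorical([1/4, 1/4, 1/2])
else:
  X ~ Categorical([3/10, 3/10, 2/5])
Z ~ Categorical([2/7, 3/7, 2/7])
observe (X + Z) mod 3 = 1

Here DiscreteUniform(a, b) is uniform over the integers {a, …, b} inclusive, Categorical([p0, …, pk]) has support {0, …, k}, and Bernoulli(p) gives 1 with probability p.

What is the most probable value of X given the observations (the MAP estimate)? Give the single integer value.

Enumerate traces; 48 have nonzero weight after conditioning:
  (Y=1, W=0, X=0, Z=1) weight 3/280
  (Y=1, W=0, X=1, Z=0) weight 1/140
  (Y=1, W=0, X=2, Z=2) weight 1/105
  (Y=1, W=1, X=0, Z=1) weight 3/280
  (Y=1, W=1, X=1, Z=0) weight 1/140
  (Y=1, W=1, X=2, Z=2) weight 1/105
  (Y=1, W=2, X=0, Z=1) weight 1/448
  (Y=1, W=2, X=1, Z=0) weight 1/672
  … 40 more
Group by X:
  weight(X=0) = 121/960
  weight(X=1) = 121/1440
  weight(X=2) = 593/5040
Total weight = 121/960 + 121/1440 + 593/5040 = 6607/20160
P(X=0 | obs) = 121/960 / 6607/20160 = 2541/6607
P(X=1 | obs) = 121/1440 / 6607/20160 = 1694/6607
P(X=2 | obs) = 593/5040 / 6607/20160 = 2372/6607
argmax = 0

argmax_v P(X = v | obs) = 0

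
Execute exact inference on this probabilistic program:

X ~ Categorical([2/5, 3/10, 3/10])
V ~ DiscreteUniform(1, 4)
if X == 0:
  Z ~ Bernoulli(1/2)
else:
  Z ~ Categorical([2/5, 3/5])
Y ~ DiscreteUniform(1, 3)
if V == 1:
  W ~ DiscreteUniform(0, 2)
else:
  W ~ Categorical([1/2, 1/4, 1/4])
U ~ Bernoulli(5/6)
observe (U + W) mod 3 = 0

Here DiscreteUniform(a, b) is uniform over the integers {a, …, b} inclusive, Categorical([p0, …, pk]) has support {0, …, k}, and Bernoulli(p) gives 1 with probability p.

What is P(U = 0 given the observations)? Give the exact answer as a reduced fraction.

Enumerate traces; 144 have nonzero weight after conditioning:
  (X=0, V=1, Z=0, Y=1, W=0, U=0) weight 1/1080
  (X=0, V=1, Z=0, Y=1, W=2, U=1) weight 1/216
  (X=0, V=1, Z=0, Y=2, W=0, U=0) weight 1/1080
  (X=0, V=1, Z=0, Y=2, W=2, U=1) weight 1/216
  (X=0, V=1, Z=0, Y=3, W=0, U=0) weight 1/1080
  (X=0, V=1, Z=0, Y=3, W=2, U=1) weight 1/216
  (X=0, V=1, Z=1, Y=1, W=0, U=0) weight 1/1080
  (X=0, V=1, Z=1, Y=1, W=2, U=1) weight 1/216
  … 136 more
Group by U:
  weight(U=0) = 11/144
  weight(U=1) = 65/288
Total weight = 11/144 + 65/288 = 29/96
P(U=0 | obs) = 11/144 / 29/96 = 22/87
P(U=1 | obs) = 65/288 / 29/96 = 65/87

P(U = 0 | obs) = 22/87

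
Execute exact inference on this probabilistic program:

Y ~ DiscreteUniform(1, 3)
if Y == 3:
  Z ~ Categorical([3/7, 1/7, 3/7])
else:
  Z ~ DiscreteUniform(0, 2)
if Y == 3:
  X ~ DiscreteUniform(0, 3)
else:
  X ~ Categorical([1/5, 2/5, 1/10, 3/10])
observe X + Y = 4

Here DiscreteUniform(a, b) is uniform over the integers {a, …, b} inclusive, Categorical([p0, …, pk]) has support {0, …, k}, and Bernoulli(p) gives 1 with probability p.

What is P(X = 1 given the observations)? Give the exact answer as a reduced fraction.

Enumerate traces; 9 have nonzero weight after conditioning:
  (Y=1, Z=0, X=3) weight 1/30
  (Y=1, Z=1, X=3) weight 1/30
  (Y=1, Z=2, X=3) weight 1/30
  (Y=2, Z=0, X=2) weight 1/90
  (Y=2, Z=1, X=2) weight 1/90
  (Y=2, Z=2, X=2) weight 1/90
  (Y=3, Z=0, X=1) weight 1/28
  (Y=3, Z=1, X=1) weight 1/84
  … 1 more
Group by X:
  weight(X=1) = 1/12
  weight(X=2) = 1/30
  weight(X=3) = 1/10
Total weight = 1/12 + 1/30 + 1/10 = 13/60
P(X=1 | obs) = 1/12 / 13/60 = 5/13
P(X=2 | obs) = 1/30 / 13/60 = 2/13
P(X=3 | obs) = 1/10 / 13/60 = 6/13

P(X = 1 | obs) = 5/13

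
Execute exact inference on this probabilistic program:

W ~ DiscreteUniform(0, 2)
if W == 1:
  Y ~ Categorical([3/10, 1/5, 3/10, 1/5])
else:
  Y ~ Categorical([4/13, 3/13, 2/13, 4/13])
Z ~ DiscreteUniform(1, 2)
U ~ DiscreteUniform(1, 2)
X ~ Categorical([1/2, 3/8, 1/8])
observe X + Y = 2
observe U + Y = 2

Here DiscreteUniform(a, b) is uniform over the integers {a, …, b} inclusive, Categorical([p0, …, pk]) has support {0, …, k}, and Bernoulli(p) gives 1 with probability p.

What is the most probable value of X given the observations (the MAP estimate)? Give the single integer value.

argmax_v P(X = v | obs) = 1

Enumerate traces; 12 have nonzero weight after conditioning:
  (W=0, Y=0, Z=1, U=2, X=2) weight 1/312
  (W=0, Y=0, Z=2, U=2, X=2) weight 1/312
  (W=0, Y=1, Z=1, U=1, X=1) weight 3/416
  (W=0, Y=1, Z=2, U=1, X=1) weight 3/416
  (W=1, Y=0, Z=1, U=2, X=2) weight 1/320
  (W=1, Y=0, Z=2, U=2, X=2) weight 1/320
  (W=1, Y=1, Z=1, U=1, X=1) weight 1/160
  (W=1, Y=1, Z=2, U=1, X=1) weight 1/160
  … 4 more
Group by X:
  weight(X=1) = 43/1040
  weight(X=2) = 119/6240
Total weight = 43/1040 + 119/6240 = 29/480
P(X=1 | obs) = 43/1040 / 29/480 = 258/377
P(X=2 | obs) = 119/6240 / 29/480 = 119/377
argmax = 1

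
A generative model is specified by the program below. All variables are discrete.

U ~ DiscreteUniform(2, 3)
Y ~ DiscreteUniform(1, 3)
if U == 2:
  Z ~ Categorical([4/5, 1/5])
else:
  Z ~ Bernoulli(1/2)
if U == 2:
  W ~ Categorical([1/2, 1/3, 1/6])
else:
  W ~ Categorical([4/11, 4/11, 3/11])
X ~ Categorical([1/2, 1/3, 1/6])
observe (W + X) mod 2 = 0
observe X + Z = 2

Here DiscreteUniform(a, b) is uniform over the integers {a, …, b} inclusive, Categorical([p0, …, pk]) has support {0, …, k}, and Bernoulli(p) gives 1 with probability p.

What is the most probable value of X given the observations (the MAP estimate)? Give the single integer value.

Enumerate traces; 18 have nonzero weight after conditioning:
  (U=2, Y=1, Z=0, W=0, X=2) weight 1/90
  (U=2, Y=1, Z=0, W=2, X=2) weight 1/270
  (U=2, Y=1, Z=1, W=1, X=1) weight 1/270
  (U=2, Y=2, Z=0, W=0, X=2) weight 1/90
  (U=2, Y=2, Z=0, W=2, X=2) weight 1/270
  (U=2, Y=2, Z=1, W=1, X=1) weight 1/270
  (U=2, Y=3, Z=0, W=0, X=2) weight 1/90
  (U=2, Y=3, Z=0, W=2, X=2) weight 1/270
  … 10 more
Group by X:
  weight(X=1) = 41/990
  weight(X=2) = 281/3960
Total weight = 41/990 + 281/3960 = 89/792
P(X=1 | obs) = 41/990 / 89/792 = 164/445
P(X=2 | obs) = 281/3960 / 89/792 = 281/445
argmax = 2

argmax_v P(X = v | obs) = 2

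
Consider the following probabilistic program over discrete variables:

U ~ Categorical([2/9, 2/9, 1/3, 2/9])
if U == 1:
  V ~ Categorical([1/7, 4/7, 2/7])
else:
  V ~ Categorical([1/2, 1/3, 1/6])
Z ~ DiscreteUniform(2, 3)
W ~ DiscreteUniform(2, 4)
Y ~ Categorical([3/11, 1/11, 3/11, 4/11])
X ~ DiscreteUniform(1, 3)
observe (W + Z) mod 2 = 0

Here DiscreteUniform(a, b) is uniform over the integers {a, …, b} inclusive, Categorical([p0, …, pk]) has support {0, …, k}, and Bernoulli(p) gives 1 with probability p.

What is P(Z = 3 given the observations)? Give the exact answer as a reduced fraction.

P(Z = 3 | obs) = 1/3

Enumerate traces; 432 have nonzero weight after conditioning:
  (U=0, V=0, Z=2, W=2, Y=0, X=1) weight 1/594
  (U=0, V=0, Z=2, W=2, Y=0, X=2) weight 1/594
  (U=0, V=0, Z=2, W=2, Y=0, X=3) weight 1/594
  (U=0, V=0, Z=2, W=2, Y=1, X=1) weight 1/1782
  (U=0, V=0, Z=2, W=2, Y=1, X=2) weight 1/1782
  (U=0, V=0, Z=2, W=2, Y=1, X=3) weight 1/1782
  (U=0, V=0, Z=2, W=2, Y=2, X=1) weight 1/594
  (U=0, V=0, Z=2, W=2, Y=2, X=2) weight 1/594
  (U=0, V=0, Z=3, W=3, Y=0, X=1) weight 1/594
  … 423 more
Group by Z:
  weight(Z=2) = 1/3
  weight(Z=3) = 1/6
Total weight = 1/3 + 1/6 = 1/2
P(Z=2 | obs) = 1/3 / 1/2 = 2/3
P(Z=3 | obs) = 1/6 / 1/2 = 1/3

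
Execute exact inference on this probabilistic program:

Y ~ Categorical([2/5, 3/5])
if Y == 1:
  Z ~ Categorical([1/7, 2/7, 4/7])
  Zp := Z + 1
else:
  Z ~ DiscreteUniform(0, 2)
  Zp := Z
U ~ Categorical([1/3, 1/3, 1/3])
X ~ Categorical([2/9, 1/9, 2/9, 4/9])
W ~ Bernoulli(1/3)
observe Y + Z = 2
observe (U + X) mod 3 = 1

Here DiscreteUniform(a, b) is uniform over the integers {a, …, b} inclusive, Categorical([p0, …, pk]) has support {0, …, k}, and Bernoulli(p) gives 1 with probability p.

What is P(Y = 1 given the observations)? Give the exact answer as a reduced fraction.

Enumerate traces; 16 have nonzero weight after conditioning:
  (Y=0, Z=2, U=0, X=1, W=0) weight 4/1215
  (Y=0, Z=2, U=0, X=1, W=1) weight 2/1215
  (Y=0, Z=2, U=1, X=0, W=0) weight 8/1215
  (Y=0, Z=2, U=1, X=0, W=1) weight 4/1215
  (Y=0, Z=2, U=1, X=3, W=0) weight 16/1215
  (Y=0, Z=2, U=1, X=3, W=1) weight 8/1215
  (Y=0, Z=2, U=2, X=2, W=0) weight 8/1215
  (Y=0, Z=2, U=2, X=2, W=1) weight 4/1215
  (Y=1, Z=1, U=0, X=1, W=0) weight 4/945
  … 7 more
Group by Y:
  weight(Y=0) = 2/45
  weight(Y=1) = 2/35
Total weight = 2/45 + 2/35 = 32/315
P(Y=0 | obs) = 2/45 / 32/315 = 7/16
P(Y=1 | obs) = 2/35 / 32/315 = 9/16

P(Y = 1 | obs) = 9/16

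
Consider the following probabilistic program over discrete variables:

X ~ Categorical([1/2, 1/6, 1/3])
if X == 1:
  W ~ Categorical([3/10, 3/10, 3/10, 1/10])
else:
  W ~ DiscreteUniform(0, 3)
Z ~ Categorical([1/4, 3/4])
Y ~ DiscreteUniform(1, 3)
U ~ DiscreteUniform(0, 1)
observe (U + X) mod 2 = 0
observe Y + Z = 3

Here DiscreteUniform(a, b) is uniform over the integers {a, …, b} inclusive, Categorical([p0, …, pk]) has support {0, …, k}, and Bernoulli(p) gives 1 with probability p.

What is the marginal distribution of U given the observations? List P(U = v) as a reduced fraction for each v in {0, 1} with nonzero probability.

Enumerate traces; 24 have nonzero weight after conditioning:
  (X=0, W=0, Z=0, Y=3, U=0) weight 1/192
  (X=0, W=0, Z=1, Y=2, U=0) weight 1/64
  (X=0, W=1, Z=0, Y=3, U=0) weight 1/192
  (X=0, W=1, Z=1, Y=2, U=0) weight 1/64
  (X=0, W=2, Z=0, Y=3, U=0) weight 1/192
  (X=0, W=2, Z=1, Y=2, U=0) weight 1/64
  (X=0, W=3, Z=0, Y=3, U=0) weight 1/192
  (X=0, W=3, Z=1, Y=2, U=0) weight 1/64
  (X=1, W=0, Z=0, Y=3, U=1) weight 1/480
  … 15 more
Group by U:
  weight(U=0) = 5/36
  weight(U=1) = 1/36
Total weight = 5/36 + 1/36 = 1/6
P(U=0 | obs) = 5/36 / 1/6 = 5/6
P(U=1 | obs) = 1/36 / 1/6 = 1/6

P(U=0) = 5/6, P(U=1) = 1/6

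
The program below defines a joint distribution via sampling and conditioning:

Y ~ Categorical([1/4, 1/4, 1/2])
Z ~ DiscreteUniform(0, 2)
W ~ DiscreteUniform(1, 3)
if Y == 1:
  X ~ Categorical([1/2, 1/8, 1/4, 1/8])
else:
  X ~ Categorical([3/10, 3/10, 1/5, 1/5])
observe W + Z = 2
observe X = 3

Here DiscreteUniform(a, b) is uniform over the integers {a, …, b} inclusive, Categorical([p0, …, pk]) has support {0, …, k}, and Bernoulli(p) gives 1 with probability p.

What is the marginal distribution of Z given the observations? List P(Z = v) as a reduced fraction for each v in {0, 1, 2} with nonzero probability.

P(Z=0) = 1/2, P(Z=1) = 1/2

Enumerate traces; 6 have nonzero weight after conditioning:
  (Y=0, Z=0, W=2, X=3) weight 1/180
  (Y=0, Z=1, W=1, X=3) weight 1/180
  (Y=1, Z=0, W=2, X=3) weight 1/288
  (Y=1, Z=1, W=1, X=3) weight 1/288
  (Y=2, Z=0, W=2, X=3) weight 1/90
  (Y=2, Z=1, W=1, X=3) weight 1/90
Group by Z:
  weight(Z=0) = 29/1440
  weight(Z=1) = 29/1440
Total weight = 29/1440 + 29/1440 = 29/720
P(Z=0 | obs) = 29/1440 / 29/720 = 1/2
P(Z=1 | obs) = 29/1440 / 29/720 = 1/2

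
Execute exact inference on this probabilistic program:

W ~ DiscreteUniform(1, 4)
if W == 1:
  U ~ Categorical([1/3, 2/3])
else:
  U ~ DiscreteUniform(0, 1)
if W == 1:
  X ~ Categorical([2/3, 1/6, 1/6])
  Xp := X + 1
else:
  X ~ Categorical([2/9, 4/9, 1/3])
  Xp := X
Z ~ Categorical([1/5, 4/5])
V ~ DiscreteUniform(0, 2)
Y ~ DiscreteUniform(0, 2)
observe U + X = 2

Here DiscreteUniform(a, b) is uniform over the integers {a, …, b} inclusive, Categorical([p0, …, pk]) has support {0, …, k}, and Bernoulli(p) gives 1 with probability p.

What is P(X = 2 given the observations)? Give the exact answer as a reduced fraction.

Enumerate traces; 144 have nonzero weight after conditioning:
  (W=1, U=0, X=2, Z=0, V=0, Y=0) weight 1/3240
  (W=1, U=0, X=2, Z=0, V=0, Y=1) weight 1/3240
  (W=1, U=0, X=2, Z=0, V=0, Y=2) weight 1/3240
  (W=1, U=0, X=2, Z=0, V=1, Y=0) weight 1/3240
  (W=1, U=0, X=2, Z=0, V=1, Y=1) weight 1/3240
  (W=1, U=0, X=2, Z=0, V=1, Y=2) weight 1/3240
  (W=1, U=0, X=2, Z=0, V=2, Y=0) weight 1/3240
  (W=1, U=0, X=2, Z=0, V=2, Y=1) weight 1/3240
  (W=1, U=1, X=1, Z=0, V=0, Y=0) weight 1/1620
  … 135 more
Group by X:
  weight(X=1) = 7/36
  weight(X=2) = 5/36
Total weight = 7/36 + 5/36 = 1/3
P(X=1 | obs) = 7/36 / 1/3 = 7/12
P(X=2 | obs) = 5/36 / 1/3 = 5/12

P(X = 2 | obs) = 5/12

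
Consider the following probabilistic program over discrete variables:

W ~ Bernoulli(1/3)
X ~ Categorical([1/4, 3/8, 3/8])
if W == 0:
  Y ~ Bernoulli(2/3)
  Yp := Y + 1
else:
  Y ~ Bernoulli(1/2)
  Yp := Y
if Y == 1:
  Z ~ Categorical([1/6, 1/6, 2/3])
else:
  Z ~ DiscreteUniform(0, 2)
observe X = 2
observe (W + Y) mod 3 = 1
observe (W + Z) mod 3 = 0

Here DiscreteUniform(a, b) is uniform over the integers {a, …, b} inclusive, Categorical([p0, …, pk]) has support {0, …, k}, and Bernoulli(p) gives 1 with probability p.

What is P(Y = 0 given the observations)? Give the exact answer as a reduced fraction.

P(Y = 0 | obs) = 3/7

Enumerate traces; 2 have nonzero weight after conditioning:
  (W=0, X=2, Y=1, Z=0) weight 1/36
  (W=1, X=2, Y=0, Z=2) weight 1/48
Group by Y:
  weight(Y=0) = 1/48
  weight(Y=1) = 1/36
Total weight = 1/48 + 1/36 = 7/144
P(Y=0 | obs) = 1/48 / 7/144 = 3/7
P(Y=1 | obs) = 1/36 / 7/144 = 4/7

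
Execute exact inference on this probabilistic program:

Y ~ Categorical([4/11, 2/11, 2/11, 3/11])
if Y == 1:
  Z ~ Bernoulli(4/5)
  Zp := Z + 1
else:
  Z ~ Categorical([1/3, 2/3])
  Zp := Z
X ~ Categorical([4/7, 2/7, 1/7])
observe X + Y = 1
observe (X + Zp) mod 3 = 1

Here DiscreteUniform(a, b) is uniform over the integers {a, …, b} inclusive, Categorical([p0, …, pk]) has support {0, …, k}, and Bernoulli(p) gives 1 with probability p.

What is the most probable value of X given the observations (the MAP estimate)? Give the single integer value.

argmax_v P(X = v | obs) = 1

Enumerate traces; 2 have nonzero weight after conditioning:
  (Y=0, Z=0, X=1) weight 8/231
  (Y=1, Z=0, X=0) weight 8/385
Group by X:
  weight(X=0) = 8/385
  weight(X=1) = 8/231
Total weight = 8/385 + 8/231 = 64/1155
P(X=0 | obs) = 8/385 / 64/1155 = 3/8
P(X=1 | obs) = 8/231 / 64/1155 = 5/8
argmax = 1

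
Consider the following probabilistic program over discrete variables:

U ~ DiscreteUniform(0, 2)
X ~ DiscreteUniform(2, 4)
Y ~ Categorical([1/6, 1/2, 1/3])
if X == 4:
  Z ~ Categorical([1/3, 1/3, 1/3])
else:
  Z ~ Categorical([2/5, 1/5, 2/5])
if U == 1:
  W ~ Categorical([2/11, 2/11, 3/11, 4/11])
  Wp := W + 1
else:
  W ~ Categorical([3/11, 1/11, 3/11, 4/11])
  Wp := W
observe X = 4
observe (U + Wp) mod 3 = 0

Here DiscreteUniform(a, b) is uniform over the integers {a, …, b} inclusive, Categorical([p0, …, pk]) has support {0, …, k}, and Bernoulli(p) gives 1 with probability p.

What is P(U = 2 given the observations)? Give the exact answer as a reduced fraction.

Enumerate traces; 36 have nonzero weight after conditioning:
  (U=0, X=4, Y=0, Z=0, W=0) weight 1/594
  (U=0, X=4, Y=0, Z=0, W=3) weight 2/891
  (U=0, X=4, Y=0, Z=1, W=0) weight 1/594
  (U=0, X=4, Y=0, Z=1, W=3) weight 2/891
  (U=0, X=4, Y=0, Z=2, W=0) weight 1/594
  (U=0, X=4, Y=0, Z=2, W=3) weight 2/891
  (U=0, X=4, Y=1, Z=0, W=0) weight 1/198
  (U=0, X=4, Y=1, Z=0, W=3) weight 2/297
  (U=1, X=4, Y=0, Z=0, W=1) weight 1/891
  (U=2, X=4, Y=0, Z=0, W=1) weight 1/1782
  … 26 more
Group by U:
  weight(U=0) = 7/99
  weight(U=1) = 2/99
  weight(U=2) = 1/99
Total weight = 7/99 + 2/99 + 1/99 = 10/99
P(U=0 | obs) = 7/99 / 10/99 = 7/10
P(U=1 | obs) = 2/99 / 10/99 = 1/5
P(U=2 | obs) = 1/99 / 10/99 = 1/10

P(U = 2 | obs) = 1/10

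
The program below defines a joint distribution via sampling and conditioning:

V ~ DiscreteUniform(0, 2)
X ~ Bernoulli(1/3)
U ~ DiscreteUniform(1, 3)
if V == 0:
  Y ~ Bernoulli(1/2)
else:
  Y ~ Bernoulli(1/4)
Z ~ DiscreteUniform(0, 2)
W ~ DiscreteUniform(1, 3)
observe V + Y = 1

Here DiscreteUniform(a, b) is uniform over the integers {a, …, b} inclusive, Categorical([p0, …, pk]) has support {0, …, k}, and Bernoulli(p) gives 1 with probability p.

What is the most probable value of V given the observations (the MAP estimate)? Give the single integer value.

argmax_v P(V = v | obs) = 1

Enumerate traces; 108 have nonzero weight after conditioning:
  (V=0, X=0, U=1, Y=1, Z=0, W=1) weight 1/243
  (V=0, X=0, U=1, Y=1, Z=0, W=2) weight 1/243
  (V=0, X=0, U=1, Y=1, Z=0, W=3) weight 1/243
  (V=0, X=0, U=1, Y=1, Z=1, W=1) weight 1/243
  (V=0, X=0, U=1, Y=1, Z=1, W=2) weight 1/243
  (V=0, X=0, U=1, Y=1, Z=1, W=3) weight 1/243
  (V=0, X=0, U=1, Y=1, Z=2, W=1) weight 1/243
  (V=0, X=0, U=1, Y=1, Z=2, W=2) weight 1/243
  (V=1, X=0, U=1, Y=0, Z=0, W=1) weight 1/162
  … 99 more
Group by V:
  weight(V=0) = 1/6
  weight(V=1) = 1/4
Total weight = 1/6 + 1/4 = 5/12
P(V=0 | obs) = 1/6 / 5/12 = 2/5
P(V=1 | obs) = 1/4 / 5/12 = 3/5
argmax = 1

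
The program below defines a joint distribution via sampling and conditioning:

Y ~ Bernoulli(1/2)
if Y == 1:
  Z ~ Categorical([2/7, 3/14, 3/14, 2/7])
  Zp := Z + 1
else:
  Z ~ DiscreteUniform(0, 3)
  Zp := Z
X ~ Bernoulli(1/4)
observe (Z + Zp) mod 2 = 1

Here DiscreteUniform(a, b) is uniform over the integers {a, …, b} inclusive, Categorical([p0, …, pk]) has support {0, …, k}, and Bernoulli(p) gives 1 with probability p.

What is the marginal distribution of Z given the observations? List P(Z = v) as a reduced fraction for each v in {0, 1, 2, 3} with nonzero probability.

Enumerate traces; 8 have nonzero weight after conditioning:
  (Y=1, Z=0, X=0) weight 3/28
  (Y=1, Z=0, X=1) weight 1/28
  (Y=1, Z=1, X=0) weight 9/112
  (Y=1, Z=1, X=1) weight 3/112
  (Y=1, Z=2, X=0) weight 9/112
  (Y=1, Z=2, X=1) weight 3/112
  (Y=1, Z=3, X=0) weight 3/28
  (Y=1, Z=3, X=1) weight 1/28
Group by Z:
  weight(Z=0) = 1/7
  weight(Z=1) = 3/28
  weight(Z=2) = 3/28
  weight(Z=3) = 1/7
Total weight = 1/7 + 3/28 + 3/28 + 1/7 = 1/2
P(Z=0 | obs) = 1/7 / 1/2 = 2/7
P(Z=1 | obs) = 3/28 / 1/2 = 3/14
P(Z=2 | obs) = 3/28 / 1/2 = 3/14
P(Z=3 | obs) = 1/7 / 1/2 = 2/7

P(Z=0) = 2/7, P(Z=1) = 3/14, P(Z=2) = 3/14, P(Z=3) = 2/7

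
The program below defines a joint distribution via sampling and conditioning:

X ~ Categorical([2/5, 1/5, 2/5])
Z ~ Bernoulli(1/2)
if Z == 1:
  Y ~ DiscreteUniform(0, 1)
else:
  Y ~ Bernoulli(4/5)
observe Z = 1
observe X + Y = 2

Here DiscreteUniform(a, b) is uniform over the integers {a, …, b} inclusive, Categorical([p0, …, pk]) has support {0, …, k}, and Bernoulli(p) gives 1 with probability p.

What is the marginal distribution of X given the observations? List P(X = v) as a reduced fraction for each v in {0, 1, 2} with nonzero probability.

P(X=1) = 1/3, P(X=2) = 2/3

Enumerate traces; 2 have nonzero weight after conditioning:
  (X=1, Z=1, Y=1) weight 1/20
  (X=2, Z=1, Y=0) weight 1/10
Group by X:
  weight(X=1) = 1/20
  weight(X=2) = 1/10
Total weight = 1/20 + 1/10 = 3/20
P(X=1 | obs) = 1/20 / 3/20 = 1/3
P(X=2 | obs) = 1/10 / 3/20 = 2/3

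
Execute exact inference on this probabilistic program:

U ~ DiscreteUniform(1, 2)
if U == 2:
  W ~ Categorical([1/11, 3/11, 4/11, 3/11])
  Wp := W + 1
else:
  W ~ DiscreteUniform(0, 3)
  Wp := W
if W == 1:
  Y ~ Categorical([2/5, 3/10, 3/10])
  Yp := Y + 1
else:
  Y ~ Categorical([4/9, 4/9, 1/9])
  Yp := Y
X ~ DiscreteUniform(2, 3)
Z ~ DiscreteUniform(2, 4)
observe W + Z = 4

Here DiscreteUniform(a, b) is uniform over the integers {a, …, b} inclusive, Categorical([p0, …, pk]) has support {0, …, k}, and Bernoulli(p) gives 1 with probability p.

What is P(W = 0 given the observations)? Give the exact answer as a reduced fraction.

Enumerate traces; 36 have nonzero weight after conditioning:
  (U=1, W=0, Y=0, X=2, Z=4) weight 1/108
  (U=1, W=0, Y=0, X=3, Z=4) weight 1/108
  (U=1, W=0, Y=1, X=2, Z=4) weight 1/108
  (U=1, W=0, Y=1, X=3, Z=4) weight 1/108
  (U=1, W=0, Y=2, X=2, Z=4) weight 1/432
  (U=1, W=0, Y=2, X=3, Z=4) weight 1/432
  (U=1, W=1, Y=0, X=2, Z=3) weight 1/120
  (U=1, W=1, Y=0, X=3, Z=3) weight 1/120
  (U=1, W=2, Y=0, X=2, Z=2) weight 1/108
  … 27 more
Group by W:
  weight(W=0) = 5/88
  weight(W=1) = 23/264
  weight(W=2) = 9/88
Total weight = 5/88 + 23/264 + 9/88 = 65/264
P(W=0 | obs) = 5/88 / 65/264 = 3/13
P(W=1 | obs) = 23/264 / 65/264 = 23/65
P(W=2 | obs) = 9/88 / 65/264 = 27/65

P(W = 0 | obs) = 3/13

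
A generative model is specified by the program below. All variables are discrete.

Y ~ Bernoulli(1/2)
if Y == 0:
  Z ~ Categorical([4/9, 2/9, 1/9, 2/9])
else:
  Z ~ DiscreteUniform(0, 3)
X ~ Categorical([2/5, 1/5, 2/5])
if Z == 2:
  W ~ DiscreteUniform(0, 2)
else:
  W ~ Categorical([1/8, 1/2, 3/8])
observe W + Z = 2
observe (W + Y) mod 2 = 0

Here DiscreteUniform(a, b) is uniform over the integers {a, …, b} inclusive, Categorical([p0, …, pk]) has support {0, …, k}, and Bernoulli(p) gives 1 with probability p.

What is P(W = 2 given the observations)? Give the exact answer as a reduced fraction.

Enumerate traces; 9 have nonzero weight after conditioning:
  (Y=0, Z=0, X=0, W=2) weight 1/30
  (Y=0, Z=0, X=1, W=2) weight 1/60
  (Y=0, Z=0, X=2, W=2) weight 1/30
  (Y=0, Z=2, X=0, W=0) weight 1/135
  (Y=0, Z=2, X=1, W=0) weight 1/270
  (Y=0, Z=2, X=2, W=0) weight 1/135
  (Y=1, Z=1, X=0, W=1) weight 1/40
  (Y=1, Z=1, X=1, W=1) weight 1/80
  … 1 more
Group by W:
  weight(W=0) = 1/54
  weight(W=1) = 1/16
  weight(W=2) = 1/12
Total weight = 1/54 + 1/16 + 1/12 = 71/432
P(W=0 | obs) = 1/54 / 71/432 = 8/71
P(W=1 | obs) = 1/16 / 71/432 = 27/71
P(W=2 | obs) = 1/12 / 71/432 = 36/71

P(W = 2 | obs) = 36/71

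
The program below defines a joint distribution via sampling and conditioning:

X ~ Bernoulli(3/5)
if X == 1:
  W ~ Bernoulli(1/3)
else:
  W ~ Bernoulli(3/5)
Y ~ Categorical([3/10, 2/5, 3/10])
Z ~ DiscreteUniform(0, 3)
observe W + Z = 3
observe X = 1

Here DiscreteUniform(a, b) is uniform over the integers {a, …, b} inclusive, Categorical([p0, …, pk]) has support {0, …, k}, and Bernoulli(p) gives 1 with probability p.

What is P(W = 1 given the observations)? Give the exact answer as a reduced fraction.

Enumerate traces; 6 have nonzero weight after conditioning:
  (X=1, W=0, Y=0, Z=3) weight 3/100
  (X=1, W=0, Y=1, Z=3) weight 1/25
  (X=1, W=0, Y=2, Z=3) weight 3/100
  (X=1, W=1, Y=0, Z=2) weight 3/200
  (X=1, W=1, Y=1, Z=2) weight 1/50
  (X=1, W=1, Y=2, Z=2) weight 3/200
Group by W:
  weight(W=0) = 1/10
  weight(W=1) = 1/20
Total weight = 1/10 + 1/20 = 3/20
P(W=0 | obs) = 1/10 / 3/20 = 2/3
P(W=1 | obs) = 1/20 / 3/20 = 1/3

P(W = 1 | obs) = 1/3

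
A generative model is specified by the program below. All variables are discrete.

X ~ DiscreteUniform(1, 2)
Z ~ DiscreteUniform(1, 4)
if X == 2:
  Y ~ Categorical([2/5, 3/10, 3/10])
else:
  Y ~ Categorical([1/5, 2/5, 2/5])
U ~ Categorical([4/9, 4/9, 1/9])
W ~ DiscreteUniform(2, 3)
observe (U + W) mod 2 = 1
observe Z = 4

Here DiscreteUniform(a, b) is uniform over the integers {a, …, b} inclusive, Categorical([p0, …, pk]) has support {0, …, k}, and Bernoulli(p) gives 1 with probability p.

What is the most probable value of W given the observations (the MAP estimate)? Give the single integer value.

argmax_v P(W = v | obs) = 3

Enumerate traces; 18 have nonzero weight after conditioning:
  (X=1, Z=4, Y=0, U=0, W=3) weight 1/180
  (X=1, Z=4, Y=0, U=1, W=2) weight 1/180
  (X=1, Z=4, Y=0, U=2, W=3) weight 1/720
  (X=1, Z=4, Y=1, U=0, W=3) weight 1/90
  (X=1, Z=4, Y=1, U=1, W=2) weight 1/90
  (X=1, Z=4, Y=1, U=2, W=3) weight 1/360
  (X=1, Z=4, Y=2, U=0, W=3) weight 1/90
  (X=1, Z=4, Y=2, U=1, W=2) weight 1/90
  … 10 more
Group by W:
  weight(W=2) = 1/18
  weight(W=3) = 5/72
Total weight = 1/18 + 5/72 = 1/8
P(W=2 | obs) = 1/18 / 1/8 = 4/9
P(W=3 | obs) = 5/72 / 1/8 = 5/9
argmax = 3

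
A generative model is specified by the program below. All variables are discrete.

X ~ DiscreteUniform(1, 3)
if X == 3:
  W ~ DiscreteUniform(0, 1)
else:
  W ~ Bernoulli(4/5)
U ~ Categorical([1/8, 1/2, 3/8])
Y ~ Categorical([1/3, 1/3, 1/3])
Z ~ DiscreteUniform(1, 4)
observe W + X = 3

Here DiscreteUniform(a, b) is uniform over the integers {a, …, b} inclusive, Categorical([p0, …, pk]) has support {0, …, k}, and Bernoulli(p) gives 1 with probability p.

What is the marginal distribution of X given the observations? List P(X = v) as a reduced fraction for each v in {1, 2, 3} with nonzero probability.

P(X=2) = 8/13, P(X=3) = 5/13

Enumerate traces; 72 have nonzero weight after conditioning:
  (X=2, W=1, U=0, Y=0, Z=1) weight 1/360
  (X=2, W=1, U=0, Y=0, Z=2) weight 1/360
  (X=2, W=1, U=0, Y=0, Z=3) weight 1/360
  (X=2, W=1, U=0, Y=0, Z=4) weight 1/360
  (X=2, W=1, U=0, Y=1, Z=1) weight 1/360
  (X=2, W=1, U=0, Y=1, Z=2) weight 1/360
  (X=2, W=1, U=0, Y=1, Z=3) weight 1/360
  (X=2, W=1, U=0, Y=1, Z=4) weight 1/360
  (X=3, W=0, U=0, Y=0, Z=1) weight 1/576
  … 63 more
Group by X:
  weight(X=2) = 4/15
  weight(X=3) = 1/6
Total weight = 4/15 + 1/6 = 13/30
P(X=2 | obs) = 4/15 / 13/30 = 8/13
P(X=3 | obs) = 1/6 / 13/30 = 5/13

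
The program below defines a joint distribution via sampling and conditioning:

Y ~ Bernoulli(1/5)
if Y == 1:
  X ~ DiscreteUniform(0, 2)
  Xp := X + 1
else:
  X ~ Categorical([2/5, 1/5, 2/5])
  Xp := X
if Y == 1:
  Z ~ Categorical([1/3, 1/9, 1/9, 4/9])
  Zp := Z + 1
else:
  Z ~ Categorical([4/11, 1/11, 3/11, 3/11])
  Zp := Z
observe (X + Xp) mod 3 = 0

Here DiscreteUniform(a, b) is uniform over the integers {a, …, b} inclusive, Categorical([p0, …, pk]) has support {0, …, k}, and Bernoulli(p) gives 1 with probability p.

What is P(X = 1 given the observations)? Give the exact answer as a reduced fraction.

P(X = 1 | obs) = 5/29

Enumerate traces; 8 have nonzero weight after conditioning:
  (Y=0, X=0, Z=0) weight 32/275
  (Y=0, X=0, Z=1) weight 8/275
  (Y=0, X=0, Z=2) weight 24/275
  (Y=0, X=0, Z=3) weight 24/275
  (Y=1, X=1, Z=0) weight 1/45
  (Y=1, X=1, Z=1) weight 1/135
  (Y=1, X=1, Z=2) weight 1/135
  (Y=1, X=1, Z=3) weight 4/135
Group by X:
  weight(X=0) = 8/25
  weight(X=1) = 1/15
Total weight = 8/25 + 1/15 = 29/75
P(X=0 | obs) = 8/25 / 29/75 = 24/29
P(X=1 | obs) = 1/15 / 29/75 = 5/29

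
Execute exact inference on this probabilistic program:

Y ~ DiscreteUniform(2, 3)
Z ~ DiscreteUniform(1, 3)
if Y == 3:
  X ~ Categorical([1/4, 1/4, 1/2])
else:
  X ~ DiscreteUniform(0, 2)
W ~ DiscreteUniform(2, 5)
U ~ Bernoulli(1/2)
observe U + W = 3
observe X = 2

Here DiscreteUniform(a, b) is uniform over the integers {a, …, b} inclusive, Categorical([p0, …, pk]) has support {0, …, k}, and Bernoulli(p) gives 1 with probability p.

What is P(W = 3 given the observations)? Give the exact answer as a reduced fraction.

P(W = 3 | obs) = 1/2

Enumerate traces; 12 have nonzero weight after conditioning:
  (Y=2, Z=1, X=2, W=2, U=1) weight 1/144
  (Y=2, Z=1, X=2, W=3, U=0) weight 1/144
  (Y=2, Z=2, X=2, W=2, U=1) weight 1/144
  (Y=2, Z=2, X=2, W=3, U=0) weight 1/144
  (Y=2, Z=3, X=2, W=2, U=1) weight 1/144
  (Y=2, Z=3, X=2, W=3, U=0) weight 1/144
  (Y=3, Z=1, X=2, W=2, U=1) weight 1/96
  (Y=3, Z=1, X=2, W=3, U=0) weight 1/96
  … 4 more
Group by W:
  weight(W=2) = 5/96
  weight(W=3) = 5/96
Total weight = 5/96 + 5/96 = 5/48
P(W=2 | obs) = 5/96 / 5/48 = 1/2
P(W=3 | obs) = 5/96 / 5/48 = 1/2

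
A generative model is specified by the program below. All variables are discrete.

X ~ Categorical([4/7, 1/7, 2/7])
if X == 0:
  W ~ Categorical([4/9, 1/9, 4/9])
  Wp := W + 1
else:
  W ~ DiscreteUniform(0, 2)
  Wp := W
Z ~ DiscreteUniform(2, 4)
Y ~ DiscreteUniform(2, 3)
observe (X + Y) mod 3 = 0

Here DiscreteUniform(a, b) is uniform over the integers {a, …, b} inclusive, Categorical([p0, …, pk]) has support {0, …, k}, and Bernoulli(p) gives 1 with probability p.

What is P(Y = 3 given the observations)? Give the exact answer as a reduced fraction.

Enumerate traces; 18 have nonzero weight after conditioning:
  (X=0, W=0, Z=2, Y=3) weight 8/189
  (X=0, W=0, Z=3, Y=3) weight 8/189
  (X=0, W=0, Z=4, Y=3) weight 8/189
  (X=0, W=1, Z=2, Y=3) weight 2/189
  (X=0, W=1, Z=3, Y=3) weight 2/189
  (X=0, W=1, Z=4, Y=3) weight 2/189
  (X=0, W=2, Z=2, Y=3) weight 8/189
  (X=0, W=2, Z=3, Y=3) weight 8/189
  (X=1, W=0, Z=2, Y=2) weight 1/126
  … 9 more
Group by Y:
  weight(Y=2) = 1/14
  weight(Y=3) = 2/7
Total weight = 1/14 + 2/7 = 5/14
P(Y=2 | obs) = 1/14 / 5/14 = 1/5
P(Y=3 | obs) = 2/7 / 5/14 = 4/5

P(Y = 3 | obs) = 4/5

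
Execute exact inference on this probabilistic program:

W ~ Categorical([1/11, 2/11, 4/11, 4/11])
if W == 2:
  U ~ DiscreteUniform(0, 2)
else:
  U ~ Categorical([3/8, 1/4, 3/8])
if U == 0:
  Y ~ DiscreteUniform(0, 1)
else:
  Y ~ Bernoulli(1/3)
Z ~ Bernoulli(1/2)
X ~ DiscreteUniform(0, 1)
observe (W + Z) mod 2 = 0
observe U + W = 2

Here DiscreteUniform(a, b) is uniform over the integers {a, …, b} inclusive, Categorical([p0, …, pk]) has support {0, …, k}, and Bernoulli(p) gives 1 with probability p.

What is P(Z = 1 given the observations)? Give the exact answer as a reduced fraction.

Enumerate traces; 12 have nonzero weight after conditioning:
  (W=0, U=2, Y=0, Z=0, X=0) weight 1/176
  (W=0, U=2, Y=0, Z=0, X=1) weight 1/176
  (W=0, U=2, Y=1, Z=0, X=0) weight 1/352
  (W=0, U=2, Y=1, Z=0, X=1) weight 1/352
  (W=1, U=1, Y=0, Z=1, X=0) weight 1/132
  (W=1, U=1, Y=0, Z=1, X=1) weight 1/132
  (W=1, U=1, Y=1, Z=1, X=0) weight 1/264
  (W=1, U=1, Y=1, Z=1, X=1) weight 1/264
  … 4 more
Group by Z:
  weight(Z=0) = 41/528
  weight(Z=1) = 1/44
Total weight = 41/528 + 1/44 = 53/528
P(Z=0 | obs) = 41/528 / 53/528 = 41/53
P(Z=1 | obs) = 1/44 / 53/528 = 12/53

P(Z = 1 | obs) = 12/53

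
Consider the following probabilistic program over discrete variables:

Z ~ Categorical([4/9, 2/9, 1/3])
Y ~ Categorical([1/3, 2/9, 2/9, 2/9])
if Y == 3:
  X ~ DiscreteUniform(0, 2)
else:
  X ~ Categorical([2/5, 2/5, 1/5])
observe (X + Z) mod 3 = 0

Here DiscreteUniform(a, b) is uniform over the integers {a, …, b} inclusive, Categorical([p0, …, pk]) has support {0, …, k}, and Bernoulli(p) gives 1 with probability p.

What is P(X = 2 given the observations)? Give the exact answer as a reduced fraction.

P(X = 2 | obs) = 31/213

Enumerate traces; 12 have nonzero weight after conditioning:
  (Z=0, Y=0, X=0) weight 8/135
  (Z=0, Y=1, X=0) weight 16/405
  (Z=0, Y=2, X=0) weight 16/405
  (Z=0, Y=3, X=0) weight 8/243
  (Z=1, Y=0, X=2) weight 2/135
  (Z=1, Y=1, X=2) weight 4/405
  (Z=1, Y=2, X=2) weight 4/405
  (Z=1, Y=3, X=2) weight 4/243
  (Z=2, Y=0, X=1) weight 2/45
  … 3 more
Group by X:
  weight(X=0) = 208/1215
  weight(X=1) = 52/405
  weight(X=2) = 62/1215
Total weight = 208/1215 + 52/405 + 62/1215 = 142/405
P(X=0 | obs) = 208/1215 / 142/405 = 104/213
P(X=1 | obs) = 52/405 / 142/405 = 26/71
P(X=2 | obs) = 62/1215 / 142/405 = 31/213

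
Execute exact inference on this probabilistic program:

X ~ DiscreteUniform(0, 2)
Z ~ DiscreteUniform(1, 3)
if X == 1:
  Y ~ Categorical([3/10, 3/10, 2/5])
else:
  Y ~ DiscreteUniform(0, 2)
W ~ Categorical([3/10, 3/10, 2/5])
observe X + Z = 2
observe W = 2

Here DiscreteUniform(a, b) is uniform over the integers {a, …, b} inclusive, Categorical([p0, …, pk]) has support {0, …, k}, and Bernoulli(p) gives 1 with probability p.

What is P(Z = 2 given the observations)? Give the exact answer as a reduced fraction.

Enumerate traces; 6 have nonzero weight after conditioning:
  (X=0, Z=2, Y=0, W=2) weight 2/135
  (X=0, Z=2, Y=1, W=2) weight 2/135
  (X=0, Z=2, Y=2, W=2) weight 2/135
  (X=1, Z=1, Y=0, W=2) weight 1/75
  (X=1, Z=1, Y=1, W=2) weight 1/75
  (X=1, Z=1, Y=2, W=2) weight 4/225
Group by Z:
  weight(Z=1) = 2/45
  weight(Z=2) = 2/45
Total weight = 2/45 + 2/45 = 4/45
P(Z=1 | obs) = 2/45 / 4/45 = 1/2
P(Z=2 | obs) = 2/45 / 4/45 = 1/2

P(Z = 2 | obs) = 1/2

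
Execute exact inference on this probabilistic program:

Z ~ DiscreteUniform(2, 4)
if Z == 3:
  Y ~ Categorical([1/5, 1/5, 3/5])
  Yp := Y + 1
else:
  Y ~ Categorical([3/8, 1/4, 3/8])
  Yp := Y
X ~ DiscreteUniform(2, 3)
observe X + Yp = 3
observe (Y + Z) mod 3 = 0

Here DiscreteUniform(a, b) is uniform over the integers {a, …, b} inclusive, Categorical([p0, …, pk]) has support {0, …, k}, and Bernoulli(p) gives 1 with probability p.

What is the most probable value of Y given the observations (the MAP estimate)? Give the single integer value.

argmax_v P(Y = v | obs) = 1

Enumerate traces; 2 have nonzero weight after conditioning:
  (Z=2, Y=1, X=2) weight 1/24
  (Z=3, Y=0, X=2) weight 1/30
Group by Y:
  weight(Y=0) = 1/30
  weight(Y=1) = 1/24
Total weight = 1/30 + 1/24 = 3/40
P(Y=0 | obs) = 1/30 / 3/40 = 4/9
P(Y=1 | obs) = 1/24 / 3/40 = 5/9
argmax = 1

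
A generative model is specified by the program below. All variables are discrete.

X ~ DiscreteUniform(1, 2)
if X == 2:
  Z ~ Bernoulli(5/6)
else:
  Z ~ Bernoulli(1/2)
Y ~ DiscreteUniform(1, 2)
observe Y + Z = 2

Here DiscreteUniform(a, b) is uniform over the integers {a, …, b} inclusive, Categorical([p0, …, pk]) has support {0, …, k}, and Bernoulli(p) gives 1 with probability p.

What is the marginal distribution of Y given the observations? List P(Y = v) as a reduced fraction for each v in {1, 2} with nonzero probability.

Enumerate traces; 4 have nonzero weight after conditioning:
  (X=1, Z=0, Y=2) weight 1/8
  (X=1, Z=1, Y=1) weight 1/8
  (X=2, Z=0, Y=2) weight 1/24
  (X=2, Z=1, Y=1) weight 5/24
Group by Y:
  weight(Y=1) = 1/3
  weight(Y=2) = 1/6
Total weight = 1/3 + 1/6 = 1/2
P(Y=1 | obs) = 1/3 / 1/2 = 2/3
P(Y=2 | obs) = 1/6 / 1/2 = 1/3

P(Y=1) = 2/3, P(Y=2) = 1/3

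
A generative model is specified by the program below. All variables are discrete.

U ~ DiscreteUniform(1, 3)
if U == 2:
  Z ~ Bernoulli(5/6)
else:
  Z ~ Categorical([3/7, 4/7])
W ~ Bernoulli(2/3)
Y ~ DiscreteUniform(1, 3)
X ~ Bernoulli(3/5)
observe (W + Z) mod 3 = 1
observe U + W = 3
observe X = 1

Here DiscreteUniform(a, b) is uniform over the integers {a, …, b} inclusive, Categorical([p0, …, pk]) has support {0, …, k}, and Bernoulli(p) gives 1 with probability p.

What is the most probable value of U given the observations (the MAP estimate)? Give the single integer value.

Enumerate traces; 6 have nonzero weight after conditioning:
  (U=2, Z=0, W=1, Y=1, X=1) weight 1/135
  (U=2, Z=0, W=1, Y=2, X=1) weight 1/135
  (U=2, Z=0, W=1, Y=3, X=1) weight 1/135
  (U=3, Z=1, W=0, Y=1, X=1) weight 4/315
  (U=3, Z=1, W=0, Y=2, X=1) weight 4/315
  (U=3, Z=1, W=0, Y=3, X=1) weight 4/315
Group by U:
  weight(U=2) = 1/45
  weight(U=3) = 4/105
Total weight = 1/45 + 4/105 = 19/315
P(U=2 | obs) = 1/45 / 19/315 = 7/19
P(U=3 | obs) = 4/105 / 19/315 = 12/19
argmax = 3

argmax_v P(U = v | obs) = 3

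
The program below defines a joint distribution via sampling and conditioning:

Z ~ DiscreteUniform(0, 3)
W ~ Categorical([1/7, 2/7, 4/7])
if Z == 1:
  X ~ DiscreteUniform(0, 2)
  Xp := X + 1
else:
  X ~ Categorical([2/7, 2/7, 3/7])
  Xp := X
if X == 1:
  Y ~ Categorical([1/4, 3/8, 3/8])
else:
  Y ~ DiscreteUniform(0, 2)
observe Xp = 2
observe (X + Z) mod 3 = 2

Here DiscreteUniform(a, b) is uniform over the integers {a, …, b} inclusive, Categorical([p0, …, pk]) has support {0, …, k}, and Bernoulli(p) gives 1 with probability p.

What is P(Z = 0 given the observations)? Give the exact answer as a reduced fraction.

P(Z = 0 | obs) = 9/25

Enumerate traces; 27 have nonzero weight after conditioning:
  (Z=0, W=0, X=2, Y=0) weight 1/196
  (Z=0, W=0, X=2, Y=1) weight 1/196
  (Z=0, W=0, X=2, Y=2) weight 1/196
  (Z=0, W=1, X=2, Y=0) weight 1/98
  (Z=0, W=1, X=2, Y=1) weight 1/98
  (Z=0, W=1, X=2, Y=2) weight 1/98
  (Z=0, W=2, X=2, Y=0) weight 1/49
  (Z=0, W=2, X=2, Y=1) weight 1/49
  (Z=1, W=0, X=1, Y=0) weight 1/336
  (Z=3, W=0, X=2, Y=0) weight 1/196
  … 17 more
Group by Z:
  weight(Z=0) = 3/28
  weight(Z=1) = 1/12
  weight(Z=3) = 3/28
Total weight = 3/28 + 1/12 + 3/28 = 25/84
P(Z=0 | obs) = 3/28 / 25/84 = 9/25
P(Z=1 | obs) = 1/12 / 25/84 = 7/25
P(Z=3 | obs) = 3/28 / 25/84 = 9/25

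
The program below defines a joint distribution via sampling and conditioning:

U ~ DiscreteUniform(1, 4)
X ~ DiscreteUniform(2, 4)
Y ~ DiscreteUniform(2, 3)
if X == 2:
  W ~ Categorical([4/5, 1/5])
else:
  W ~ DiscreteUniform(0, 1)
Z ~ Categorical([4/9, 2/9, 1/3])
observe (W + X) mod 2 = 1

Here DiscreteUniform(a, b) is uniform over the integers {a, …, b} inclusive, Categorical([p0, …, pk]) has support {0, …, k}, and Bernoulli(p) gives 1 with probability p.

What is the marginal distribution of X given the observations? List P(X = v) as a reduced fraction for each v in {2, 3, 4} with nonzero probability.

P(X=2) = 1/6, P(X=3) = 5/12, P(X=4) = 5/12

Enumerate traces; 72 have nonzero weight after conditioning:
  (U=1, X=2, Y=2, W=1, Z=0) weight 1/270
  (U=1, X=2, Y=2, W=1, Z=1) weight 1/540
  (U=1, X=2, Y=2, W=1, Z=2) weight 1/360
  (U=1, X=2, Y=3, W=1, Z=0) weight 1/270
  (U=1, X=2, Y=3, W=1, Z=1) weight 1/540
  (U=1, X=2, Y=3, W=1, Z=2) weight 1/360
  (U=1, X=3, Y=2, W=0, Z=0) weight 1/108
  (U=1, X=3, Y=2, W=0, Z=1) weight 1/216
  (U=1, X=4, Y=2, W=1, Z=0) weight 1/108
  … 63 more
Group by X:
  weight(X=2) = 1/15
  weight(X=3) = 1/6
  weight(X=4) = 1/6
Total weight = 1/15 + 1/6 + 1/6 = 2/5
P(X=2 | obs) = 1/15 / 2/5 = 1/6
P(X=3 | obs) = 1/6 / 2/5 = 5/12
P(X=4 | obs) = 1/6 / 2/5 = 5/12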